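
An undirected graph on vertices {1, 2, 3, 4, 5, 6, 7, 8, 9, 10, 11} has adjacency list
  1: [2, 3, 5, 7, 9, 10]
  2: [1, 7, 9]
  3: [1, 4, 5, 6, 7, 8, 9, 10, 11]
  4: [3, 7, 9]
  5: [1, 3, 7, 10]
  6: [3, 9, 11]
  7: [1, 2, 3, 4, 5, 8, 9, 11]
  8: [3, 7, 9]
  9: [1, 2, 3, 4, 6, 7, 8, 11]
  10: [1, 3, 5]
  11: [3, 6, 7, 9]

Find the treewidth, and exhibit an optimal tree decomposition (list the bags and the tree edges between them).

Treewidth 3.
Bags: B1 = {3, 7, 8, 9}  B2 = {1, 3, 7, 9}  B3 = {3, 4, 7, 9}  B4 = {1, 3, 5, 7}  B5 = {3, 7, 9, 11}  B6 = {3, 6, 9, 11}  B7 = {1, 3, 5, 10}  B8 = {1, 2, 7, 9}
Tree: B1–B2, B2–B3, B2–B4, B1–B5, B5–B6, B4–B7, B2–B8

The largest bag has 4 vertices, giving width 3; this decomposition certifies tw(G) ≤ 3. On the other hand G contains the 4-clique {1, 2, 7, 9}. A clique must lie in a single bag of any decomposition, so no decomposition can have width below 3. Hence tw(G) = 3 exactly.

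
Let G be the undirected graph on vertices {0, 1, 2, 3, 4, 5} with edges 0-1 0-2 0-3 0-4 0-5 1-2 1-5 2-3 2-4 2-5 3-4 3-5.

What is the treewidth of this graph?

3

A width-3 tree decomposition is:
Bags: B1 = {0, 2, 3, 5}  B2 = {0, 2, 3, 4}  B3 = {0, 1, 2, 5}
Tree: B1–B2, B1–B3
Each bag holds 4 vertices, so the decomposition has width 3, which upper-bounds the treewidth. Conversely, {0, 1, 2, 5} is a clique of size 4, and the vertices of any clique must share a bag in every tree decomposition; so some bag has ≥ 4 vertices and tw(G) ≥ 3. Combining the bounds, tw(G) = 3.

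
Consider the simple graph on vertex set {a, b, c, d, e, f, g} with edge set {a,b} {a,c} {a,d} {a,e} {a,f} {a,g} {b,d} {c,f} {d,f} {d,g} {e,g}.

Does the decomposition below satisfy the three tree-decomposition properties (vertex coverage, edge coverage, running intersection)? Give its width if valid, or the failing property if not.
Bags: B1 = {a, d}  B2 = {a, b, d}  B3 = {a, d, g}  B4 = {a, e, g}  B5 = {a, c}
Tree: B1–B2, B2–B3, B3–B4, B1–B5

No — vertex f appears in no bag.

A tree decomposition must satisfy three properties: every vertex lies in some bag; for every edge, both endpoints lie together in some bag; and for every vertex, the bags containing it form a connected subtree. Here vertex f appears in no bag, so the decomposition is invalid.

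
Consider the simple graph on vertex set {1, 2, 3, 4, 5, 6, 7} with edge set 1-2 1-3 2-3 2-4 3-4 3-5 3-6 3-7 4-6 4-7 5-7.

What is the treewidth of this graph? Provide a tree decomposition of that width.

Treewidth 2.
One such decomposition:
Bags: B1 = {2, 3, 4}  B2 = {3, 4, 7}  B3 = {1, 2, 3}  B4 = {3, 5, 7}  B5 = {3, 4, 6}
Tree: B1–B2, B1–B3, B2–B4, B1–B5

Each bag holds 3 vertices, so the decomposition has width 2, which upper-bounds the treewidth. On the other hand G contains the 3-clique {1, 2, 3}. A clique must lie in a single bag of any decomposition, so no decomposition can have width below 2. Therefore the treewidth is 2.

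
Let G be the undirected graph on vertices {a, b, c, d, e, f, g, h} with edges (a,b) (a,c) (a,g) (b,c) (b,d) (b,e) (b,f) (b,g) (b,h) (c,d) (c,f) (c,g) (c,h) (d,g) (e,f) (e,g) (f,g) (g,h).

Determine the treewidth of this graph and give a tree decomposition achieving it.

Each bag holds 4 vertices, so the decomposition has width 3, which upper-bounds the treewidth. On the other hand G contains the 4-clique {b, e, f, g}. A clique must lie in a single bag of any decomposition, so no decomposition can have width below 3. Therefore the treewidth is 3.

Treewidth 3.
One such decomposition:
Bags: B1 = {b, c, f, g}  B2 = {b, c, g, h}  B3 = {b, c, d, g}  B4 = {a, b, c, g}  B5 = {b, e, f, g}
Tree: B1–B2, B1–B3, B2–B4, B1–B5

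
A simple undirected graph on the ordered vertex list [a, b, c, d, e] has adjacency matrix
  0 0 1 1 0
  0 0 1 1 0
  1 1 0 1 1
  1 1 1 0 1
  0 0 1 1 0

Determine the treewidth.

2

A width-2 tree decomposition is:
Bags: B1 = {b, c, d}  B2 = {a, c, d}  B3 = {c, d, e}
Tree: B1–B2, B1–B3
Each bag holds 3 vertices, so the decomposition has width 2, which upper-bounds the treewidth. On the other hand G contains the 3-clique {c, d, e}. A clique must lie in a single bag of any decomposition, so no decomposition can have width below 2. Hence tw(G) = 2 exactly.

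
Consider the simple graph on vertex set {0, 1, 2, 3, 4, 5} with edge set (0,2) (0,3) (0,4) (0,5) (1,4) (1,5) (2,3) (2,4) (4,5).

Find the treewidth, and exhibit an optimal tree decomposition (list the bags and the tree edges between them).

Treewidth 2.
One optimal decomposition is:
Bags: B1 = {0, 2, 4}  B2 = {0, 2, 3}  B3 = {0, 4, 5}  B4 = {1, 4, 5}
Tree: B1–B2, B1–B3, B3–B4

The largest bag has 3 vertices, giving width 2; this decomposition certifies tw(G) ≤ 2. For the lower bound, the 3 vertices {0, 2, 3} are pairwise adjacent, and any tree decomposition puts a clique entirely inside one bag — forcing width ≥ 2. Therefore the treewidth is 2.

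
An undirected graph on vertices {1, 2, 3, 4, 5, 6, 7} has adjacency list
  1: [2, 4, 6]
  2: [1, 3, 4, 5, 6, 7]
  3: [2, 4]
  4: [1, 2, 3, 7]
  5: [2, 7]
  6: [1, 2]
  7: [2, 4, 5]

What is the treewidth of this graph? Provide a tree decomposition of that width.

The largest bag has 3 vertices, giving width 2; this decomposition certifies tw(G) ≤ 2. For the lower bound, the 3 vertices {1, 2, 4} are pairwise adjacent, and any tree decomposition puts a clique entirely inside one bag — forcing width ≥ 2. Therefore the treewidth is 2.

Treewidth 2.
Bags: B1 = {2, 4, 7}  B2 = {1, 2, 4}  B3 = {2, 3, 4}  B4 = {2, 5, 7}  B5 = {1, 2, 6}
Tree: B1–B2, B2–B3, B1–B4, B2–B5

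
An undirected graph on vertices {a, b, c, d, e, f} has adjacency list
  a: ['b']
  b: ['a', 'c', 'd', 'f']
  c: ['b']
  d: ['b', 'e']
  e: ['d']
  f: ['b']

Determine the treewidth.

1

A width-1 tree decomposition is:
Bags: B1 = {b, f}  B2 = {b, c}  B3 = {b, d}  B4 = {d, e}  B5 = {a, b}
Tree: B1–B2, B1–B3, B3–B4, B2–B5
Each bag holds 2 vertices, so the decomposition has width 1, which upper-bounds the treewidth. Any graph with an edge has treewidth ≥ 1, and G has the edge b–f. The upper and lower bounds meet at 1, so that is the treewidth.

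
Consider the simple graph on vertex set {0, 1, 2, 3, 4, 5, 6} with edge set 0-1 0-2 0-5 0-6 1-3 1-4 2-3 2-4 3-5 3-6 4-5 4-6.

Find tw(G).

3

A width-3 tree decomposition is:
Bags: B1 = {0, 3, 4, 6}  B2 = {0, 1, 3, 4}  B3 = {0, 3, 4, 5}  B4 = {0, 2, 3, 4}
Tree: B1–B2, B2–B3, B3–B4
Each bag holds 4 vertices, so the decomposition has width 3, which upper-bounds the treewidth. For the lower bound: the 4 vertex sets {0,6}, {1,3}, {4}, {5} are disjoint, each induces a connected subgraph, and every pair is joined by at least one edge of G. Contracting each set to a single vertex therefore yields K_{4} as a minor, and since treewidth is minor-monotone, tw(G) ≥ tw(K_{4}) = 3. Therefore the treewidth is 3.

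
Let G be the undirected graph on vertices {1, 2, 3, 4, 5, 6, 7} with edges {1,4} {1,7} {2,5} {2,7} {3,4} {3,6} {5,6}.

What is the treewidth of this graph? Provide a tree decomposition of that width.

Every bag has size at most 3, so the width is 3 − 1 = 2 and tw(G) ≤ 2. For the lower bound, G contains the cycle 3–6–5–2–7–1–4–3, so G is not a forest; only forests have treewidth ≤ 1, hence tw(G) ≥ 2. The upper and lower bounds meet at 2, so that is the treewidth.

Treewidth 2.
One optimal decomposition is:
Bags: B1 = {3, 5, 6}  B2 = {2, 3, 5}  B3 = {2, 3, 7}  B4 = {1, 3, 7}  B5 = {1, 3, 4}
Tree: B1–B2, B2–B3, B3–B4, B4–B5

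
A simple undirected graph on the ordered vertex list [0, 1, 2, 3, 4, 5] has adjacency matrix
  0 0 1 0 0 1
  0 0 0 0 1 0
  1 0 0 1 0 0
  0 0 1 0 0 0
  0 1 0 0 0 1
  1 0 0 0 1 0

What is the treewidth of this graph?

1

A width-1 tree decomposition is:
Bags: B1 = {0, 2}  B2 = {0, 5}  B3 = {4, 5}  B4 = {2, 3}  B5 = {1, 4}
Tree: B1–B2, B2–B3, B1–B4, B3–B5
Each bag holds 2 vertices, so the decomposition has width 1, which upper-bounds the treewidth. Any graph with an edge has treewidth ≥ 1, and G has the edge 2–0. The upper and lower bounds meet at 1, so that is the treewidth.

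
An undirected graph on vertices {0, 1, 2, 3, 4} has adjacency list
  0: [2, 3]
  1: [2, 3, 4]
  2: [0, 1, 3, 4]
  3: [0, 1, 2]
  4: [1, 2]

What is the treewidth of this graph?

2

A width-2 tree decomposition is:
Bags: B1 = {1, 2, 3}  B2 = {0, 2, 3}  B3 = {1, 2, 4}
Tree: B1–B2, B1–B3
Every bag has size at most 3, so the width is 3 − 1 = 2 and tw(G) ≤ 2. Conversely, {0, 2, 3} is a clique of size 3, and the vertices of any clique must share a bag in every tree decomposition; so some bag has ≥ 3 vertices and tw(G) ≥ 2. Therefore the treewidth is 2.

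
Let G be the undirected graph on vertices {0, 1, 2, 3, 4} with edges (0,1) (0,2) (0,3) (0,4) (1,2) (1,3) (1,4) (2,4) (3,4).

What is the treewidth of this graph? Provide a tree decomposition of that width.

The largest bag has 4 vertices, giving width 3; this decomposition certifies tw(G) ≤ 3. For the lower bound, the 4 vertices {0, 1, 2, 4} are pairwise adjacent, and any tree decomposition puts a clique entirely inside one bag — forcing width ≥ 3. Hence tw(G) = 3 exactly.

Treewidth 3.
One such decomposition:
Bags: B1 = {0, 1, 2, 4}  B2 = {0, 1, 3, 4}
Tree: B1–B2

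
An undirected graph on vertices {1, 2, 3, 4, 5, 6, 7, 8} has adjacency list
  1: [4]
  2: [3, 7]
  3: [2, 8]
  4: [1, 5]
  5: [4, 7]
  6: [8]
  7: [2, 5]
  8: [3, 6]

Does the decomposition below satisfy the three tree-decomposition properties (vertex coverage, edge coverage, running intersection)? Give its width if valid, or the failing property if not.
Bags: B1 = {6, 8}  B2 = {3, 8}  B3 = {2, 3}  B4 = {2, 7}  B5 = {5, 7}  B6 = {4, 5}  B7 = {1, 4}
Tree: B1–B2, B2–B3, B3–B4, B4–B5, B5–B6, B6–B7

Yes; width 1.

Vertex coverage: the bags together contain {1, 2, 3, 4, 5, 6, 7, 8}, the full vertex set. Edge coverage: each edge of G has both endpoints in at least one bag. Running intersection: for every vertex, the bags containing it form a connected subtree. All three properties hold, so this is a valid tree decomposition of width max|bag| − 1 = 1, and hence tw(G) ≤ 1.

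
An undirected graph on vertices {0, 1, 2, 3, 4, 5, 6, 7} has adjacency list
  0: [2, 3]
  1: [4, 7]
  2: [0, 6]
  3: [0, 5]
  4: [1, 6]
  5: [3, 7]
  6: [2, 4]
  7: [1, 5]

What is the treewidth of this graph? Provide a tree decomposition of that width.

Treewidth 2.
Bags: B1 = {3, 5, 7}  B2 = {0, 3, 7}  B3 = {0, 2, 7}  B4 = {2, 6, 7}  B5 = {4, 6, 7}  B6 = {1, 4, 7}
Tree: B1–B2, B2–B3, B3–B4, B4–B5, B5–B6

Every bag has size at most 3, so the width is 3 − 1 = 2 and tw(G) ≤ 2. The edges 7–5–3–0–2–6–4–1–7 form a cycle, so G is not a tree and its treewidth is at least 2. Combining the bounds, tw(G) = 2.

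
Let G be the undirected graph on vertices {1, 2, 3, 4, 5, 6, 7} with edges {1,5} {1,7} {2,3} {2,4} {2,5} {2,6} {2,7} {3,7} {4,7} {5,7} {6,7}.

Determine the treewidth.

A width-2 tree decomposition is:
Bags: B1 = {2, 5, 7}  B2 = {2, 3, 7}  B3 = {2, 6, 7}  B4 = {2, 4, 7}  B5 = {1, 5, 7}
Tree: B1–B2, B1–B3, B2–B4, B1–B5
Every bag has size at most 3, so the width is 3 − 1 = 2 and tw(G) ≤ 2. For the lower bound, the 3 vertices {1, 5, 7} are pairwise adjacent, and any tree decomposition puts a clique entirely inside one bag — forcing width ≥ 2. Hence tw(G) = 2 exactly.

2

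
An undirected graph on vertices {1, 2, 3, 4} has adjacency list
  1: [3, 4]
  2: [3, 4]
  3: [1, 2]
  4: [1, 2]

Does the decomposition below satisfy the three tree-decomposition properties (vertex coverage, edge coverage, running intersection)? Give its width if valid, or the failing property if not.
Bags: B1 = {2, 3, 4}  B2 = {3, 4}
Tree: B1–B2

No — vertex 1 appears in no bag.

A tree decomposition must satisfy three properties: every vertex lies in some bag; for every edge, both endpoints lie together in some bag; and for every vertex, the bags containing it form a connected subtree. Here vertex 1 appears in no bag, so the decomposition is invalid.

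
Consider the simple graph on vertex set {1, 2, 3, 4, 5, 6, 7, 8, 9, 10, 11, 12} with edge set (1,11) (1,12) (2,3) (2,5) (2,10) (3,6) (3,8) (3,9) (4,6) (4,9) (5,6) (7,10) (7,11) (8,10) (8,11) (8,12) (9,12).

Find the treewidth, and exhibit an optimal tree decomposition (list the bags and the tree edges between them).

Treewidth 3.
One optimal decomposition is:
Bags: B1 = {1, 7, 11, 12}  B2 = {7, 8, 11, 12}  B3 = {7, 8, 10, 12}  B4 = {8, 9, 10, 12}  B5 = {3, 8, 9, 10}  B6 = {2, 3, 9, 10}  B7 = {2, 3, 4, 9}  B8 = {2, 3, 4, 6}  B9 = {2, 4, 5, 6}
Tree: B1–B2, B2–B3, B3–B4, B4–B5, B5–B6, B6–B7, B7–B8, B8–B9

The largest bag has 4 vertices, giving width 3; this decomposition certifies tw(G) ≤ 3. For the lower bound: the 4 vertex sets {1,7,11}, {12}, {8}, {2,3,9,10} are disjoint, each induces a connected subgraph, and every pair is joined by at least one edge of G. Contracting each set to a single vertex therefore yields K_{4} as a minor, and since treewidth is minor-monotone, tw(G) ≥ tw(K_{4}) = 3. The upper and lower bounds meet at 3, so that is the treewidth.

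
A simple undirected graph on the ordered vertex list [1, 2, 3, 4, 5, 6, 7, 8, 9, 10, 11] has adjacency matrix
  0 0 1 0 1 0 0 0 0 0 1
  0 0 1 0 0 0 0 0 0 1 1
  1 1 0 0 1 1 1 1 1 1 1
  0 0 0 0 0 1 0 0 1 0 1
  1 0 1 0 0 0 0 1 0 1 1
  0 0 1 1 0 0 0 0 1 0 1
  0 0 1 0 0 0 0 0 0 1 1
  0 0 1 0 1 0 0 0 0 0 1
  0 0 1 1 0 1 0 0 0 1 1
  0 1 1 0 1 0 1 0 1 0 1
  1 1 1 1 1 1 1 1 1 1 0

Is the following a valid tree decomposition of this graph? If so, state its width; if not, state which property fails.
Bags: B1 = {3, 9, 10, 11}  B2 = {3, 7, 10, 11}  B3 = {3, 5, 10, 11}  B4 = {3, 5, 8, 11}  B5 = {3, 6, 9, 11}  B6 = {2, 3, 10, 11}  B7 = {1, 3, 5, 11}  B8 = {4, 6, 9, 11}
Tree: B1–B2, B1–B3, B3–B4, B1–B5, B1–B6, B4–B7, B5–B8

Vertex coverage: the bags together contain {1, 2, 3, 4, 5, 6, 7, 8, 9, 10, 11}, the full vertex set. Edge coverage: each edge of G has both endpoints in at least one bag. Running intersection: for every vertex, the bags containing it form a connected subtree. All three properties hold, so this is a valid tree decomposition of width max|bag| − 1 = 3, and hence tw(G) ≤ 3.

Yes; width 3.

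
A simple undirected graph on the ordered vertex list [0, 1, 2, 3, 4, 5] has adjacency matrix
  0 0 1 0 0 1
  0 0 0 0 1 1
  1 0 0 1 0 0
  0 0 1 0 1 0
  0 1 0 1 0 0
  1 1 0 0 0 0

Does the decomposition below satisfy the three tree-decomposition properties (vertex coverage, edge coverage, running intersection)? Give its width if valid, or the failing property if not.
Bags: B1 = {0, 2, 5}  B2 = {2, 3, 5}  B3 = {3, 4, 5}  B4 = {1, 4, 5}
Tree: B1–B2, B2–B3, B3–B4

Yes; width 2.

Checking the three conditions: (i) the bags cover all of {0, 1, 2, 3, 4, 5}; (ii) for each edge, some bag contains both endpoints; (iii) the bags containing any fixed vertex form a subtree. All hold, so the decomposition is valid with width 3 − 1 = 2.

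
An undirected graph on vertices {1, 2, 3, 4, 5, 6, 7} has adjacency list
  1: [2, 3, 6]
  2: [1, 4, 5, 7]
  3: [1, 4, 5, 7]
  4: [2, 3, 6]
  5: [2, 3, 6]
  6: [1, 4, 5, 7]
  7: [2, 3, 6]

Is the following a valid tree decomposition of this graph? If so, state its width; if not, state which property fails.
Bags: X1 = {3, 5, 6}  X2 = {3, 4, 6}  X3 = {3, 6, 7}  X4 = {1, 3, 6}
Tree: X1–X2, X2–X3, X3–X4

No — vertex 2 appears in no bag.

A tree decomposition must satisfy three properties: every vertex lies in some bag; for every edge, both endpoints lie together in some bag; and for every vertex, the bags containing it form a connected subtree. Here vertex 2 appears in no bag, so the decomposition is invalid.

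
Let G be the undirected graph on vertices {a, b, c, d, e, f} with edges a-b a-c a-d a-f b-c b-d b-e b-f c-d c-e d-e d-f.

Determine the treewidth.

A width-3 tree decomposition is:
Bags: B1 = {a, b, d, f}  B2 = {a, b, c, d}  B3 = {b, c, d, e}
Tree: B1–B2, B2–B3
The largest bag has 4 vertices, giving width 3; this decomposition certifies tw(G) ≤ 3. On the other hand G contains the 4-clique {b, c, d, e}. A clique must lie in a single bag of any decomposition, so no decomposition can have width below 3. Hence tw(G) = 3 exactly.

3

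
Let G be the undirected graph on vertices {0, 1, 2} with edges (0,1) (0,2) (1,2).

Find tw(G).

A width-2 tree decomposition is:
Bags: B1 = {0, 1, 2}
Tree: (single bag)
With just one bag of size 3, the width is 3 − 1 = 2, so tw(G) ≤ 2. Conversely, {0, 1, 2} is a clique of size 3, and the vertices of any clique must share a bag in every tree decomposition; so some bag has ≥ 3 vertices and tw(G) ≥ 2. Hence tw(G) = 2 exactly.

2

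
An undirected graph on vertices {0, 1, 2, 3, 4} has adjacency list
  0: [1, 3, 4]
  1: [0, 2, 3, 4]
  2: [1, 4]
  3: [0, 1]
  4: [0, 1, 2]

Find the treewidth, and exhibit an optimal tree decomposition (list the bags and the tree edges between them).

The largest bag has 3 vertices, giving width 2; this decomposition certifies tw(G) ≤ 2. Conversely, {0, 1, 3} is a clique of size 3, and the vertices of any clique must share a bag in every tree decomposition; so some bag has ≥ 3 vertices and tw(G) ≥ 2. Hence tw(G) = 2 exactly.

Treewidth 2.
One optimal decomposition is:
Bags: B1 = {1, 2, 4}  B2 = {0, 1, 4}  B3 = {0, 1, 3}
Tree: B1–B2, B2–B3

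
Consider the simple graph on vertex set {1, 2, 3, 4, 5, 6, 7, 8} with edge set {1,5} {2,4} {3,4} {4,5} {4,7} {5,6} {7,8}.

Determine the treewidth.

1

A width-1 tree decomposition is:
Bags: B1 = {4, 7}  B2 = {4, 5}  B3 = {5, 6}  B4 = {2, 4}  B5 = {7, 8}  B6 = {1, 5}  B7 = {3, 4}
Tree: B1–B2, B2–B3, B2–B4, B1–B5, B3–B6, B2–B7
Every bag has size at most 2, so the width is 2 − 1 = 1 and tw(G) ≤ 1. G has an edge, so its treewidth is at least 1. Therefore the treewidth is 1.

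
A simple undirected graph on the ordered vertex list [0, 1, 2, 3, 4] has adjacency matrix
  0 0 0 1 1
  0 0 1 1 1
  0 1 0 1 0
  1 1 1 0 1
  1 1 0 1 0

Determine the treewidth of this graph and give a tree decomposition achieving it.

Each bag holds 3 vertices, so the decomposition has width 2, which upper-bounds the treewidth. Conversely, {0, 3, 4} is a clique of size 3, and the vertices of any clique must share a bag in every tree decomposition; so some bag has ≥ 3 vertices and tw(G) ≥ 2. The upper and lower bounds meet at 2, so that is the treewidth.

Treewidth 2.
One optimal decomposition is:
Bags: B1 = {1, 3, 4}  B2 = {1, 2, 3}  B3 = {0, 3, 4}
Tree: B1–B2, B1–B3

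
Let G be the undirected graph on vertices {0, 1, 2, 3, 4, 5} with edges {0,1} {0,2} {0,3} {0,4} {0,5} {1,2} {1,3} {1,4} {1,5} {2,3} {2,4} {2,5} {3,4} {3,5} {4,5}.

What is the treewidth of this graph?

A width-5 tree decomposition is:
Bags: B1 = {0, 1, 2, 3, 4, 5}
Tree: (single bag)
A single bag containing all 6 vertices is trivially a valid decomposition of width 5. Conversely, {0, 1, 2, 3, 4, 5} is a clique of size 6, and the vertices of any clique must share a bag in every tree decomposition; so some bag has ≥ 6 vertices and tw(G) ≥ 5. Combining the bounds, tw(G) = 5.

5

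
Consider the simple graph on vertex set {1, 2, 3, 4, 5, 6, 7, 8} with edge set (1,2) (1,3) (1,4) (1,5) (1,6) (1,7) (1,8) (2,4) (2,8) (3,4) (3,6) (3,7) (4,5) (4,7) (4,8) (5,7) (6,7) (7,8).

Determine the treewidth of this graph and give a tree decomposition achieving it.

Treewidth 3.
One such decomposition:
Bags: B1 = {1, 3, 6, 7}  B2 = {1, 3, 4, 7}  B3 = {1, 4, 7, 8}  B4 = {1, 4, 5, 7}  B5 = {1, 2, 4, 8}
Tree: B1–B2, B2–B3, B3–B4, B3–B5

Every bag has size at most 4, so the width is 4 − 1 = 3 and tw(G) ≤ 3. For the lower bound, the 4 vertices {1, 2, 4, 8} are pairwise adjacent, and any tree decomposition puts a clique entirely inside one bag — forcing width ≥ 3. Hence tw(G) = 3 exactly.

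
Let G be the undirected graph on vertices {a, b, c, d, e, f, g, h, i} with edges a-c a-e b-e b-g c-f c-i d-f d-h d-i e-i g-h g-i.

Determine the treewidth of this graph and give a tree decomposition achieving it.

Each bag holds 4 vertices, so the decomposition has width 3, which upper-bounds the treewidth. For the lower bound: the 4 vertex sets {b,g,h}, {d}, {i}, {a,c,e,f} are disjoint, each induces a connected subgraph, and every pair is joined by at least one edge of G. Contracting each set to a single vertex therefore yields K_{4} as a minor, and since treewidth is minor-monotone, tw(G) ≥ tw(K_{4}) = 3. The upper and lower bounds meet at 3, so that is the treewidth.

Treewidth 3.
One optimal decomposition is:
Bags: B1 = {b, d, g, h}  B2 = {b, d, g, i}  B3 = {b, d, e, i}  B4 = {d, e, f, i}  B5 = {c, e, f, i}  B6 = {a, c, e, f}
Tree: B1–B2, B2–B3, B3–B4, B4–B5, B5–B6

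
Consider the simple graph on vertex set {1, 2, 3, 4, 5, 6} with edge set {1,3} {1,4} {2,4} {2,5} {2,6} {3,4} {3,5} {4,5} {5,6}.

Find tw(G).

A width-2 tree decomposition is:
Bags: B1 = {3, 4, 5}  B2 = {1, 3, 4}  B3 = {2, 4, 5}  B4 = {2, 5, 6}
Tree: B1–B2, B1–B3, B3–B4
Each bag holds 3 vertices, so the decomposition has width 2, which upper-bounds the treewidth. On the other hand G contains the 3-clique {2, 4, 5}. A clique must lie in a single bag of any decomposition, so no decomposition can have width below 2. Therefore the treewidth is 2.

2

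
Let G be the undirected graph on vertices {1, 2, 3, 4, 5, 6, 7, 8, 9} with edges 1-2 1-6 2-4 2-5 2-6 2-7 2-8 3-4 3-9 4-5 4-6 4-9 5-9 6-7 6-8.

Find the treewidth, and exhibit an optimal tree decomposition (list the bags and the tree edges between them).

Treewidth 2.
One such decomposition:
Bags: B1 = {2, 6, 8}  B2 = {2, 4, 6}  B3 = {2, 4, 5}  B4 = {4, 5, 9}  B5 = {1, 2, 6}  B6 = {2, 6, 7}  B7 = {3, 4, 9}
Tree: B1–B2, B2–B3, B3–B4, B1–B5, B2–B6, B4–B7

Every bag has size at most 3, so the width is 3 − 1 = 2 and tw(G) ≤ 2. On the other hand G contains the 3-clique {3, 4, 9}. A clique must lie in a single bag of any decomposition, so no decomposition can have width below 2. The upper and lower bounds meet at 2, so that is the treewidth.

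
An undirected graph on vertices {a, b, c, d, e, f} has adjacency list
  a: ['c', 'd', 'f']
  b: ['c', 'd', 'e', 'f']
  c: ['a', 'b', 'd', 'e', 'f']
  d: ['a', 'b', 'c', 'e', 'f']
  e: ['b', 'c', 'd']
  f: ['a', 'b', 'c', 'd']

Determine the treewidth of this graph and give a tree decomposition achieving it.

Treewidth 3.
One such decomposition:
Bags: B1 = {a, c, d, f}  B2 = {b, c, d, f}  B3 = {b, c, d, e}
Tree: B1–B2, B2–B3

Every bag has size at most 4, so the width is 4 − 1 = 3 and tw(G) ≤ 3. On the other hand G contains the 4-clique {b, c, d, e}. A clique must lie in a single bag of any decomposition, so no decomposition can have width below 3. Hence tw(G) = 3 exactly.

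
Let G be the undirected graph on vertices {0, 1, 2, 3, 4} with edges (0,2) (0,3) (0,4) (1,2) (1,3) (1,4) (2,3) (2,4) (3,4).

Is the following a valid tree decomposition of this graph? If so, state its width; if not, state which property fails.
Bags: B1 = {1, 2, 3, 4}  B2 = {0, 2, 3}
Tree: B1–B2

A tree decomposition must satisfy three properties: every vertex lies in some bag; for every edge, both endpoints lie together in some bag; and for every vertex, the bags containing it form a connected subtree. Here edge (4,0) lies in no bag, so the decomposition is invalid.

No — edge (4,0) lies in no bag.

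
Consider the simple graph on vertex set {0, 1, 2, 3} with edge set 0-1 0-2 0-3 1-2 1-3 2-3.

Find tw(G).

A width-3 tree decomposition is:
Bags: B1 = {0, 1, 2, 3}
Tree: (single bag)
With just one bag of size 4, the width is 4 − 1 = 3, so tw(G) ≤ 3. For the lower bound, the 4 vertices {0, 1, 2, 3} are pairwise adjacent, and any tree decomposition puts a clique entirely inside one bag — forcing width ≥ 3. Therefore the treewidth is 3.

3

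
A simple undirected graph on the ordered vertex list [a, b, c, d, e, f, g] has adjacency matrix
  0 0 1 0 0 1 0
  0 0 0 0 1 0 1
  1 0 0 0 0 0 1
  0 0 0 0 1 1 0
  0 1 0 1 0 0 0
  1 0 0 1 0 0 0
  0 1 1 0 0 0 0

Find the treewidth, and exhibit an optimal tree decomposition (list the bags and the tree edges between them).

Treewidth 2.
One optimal decomposition is:
Bags: B1 = {b, d, e}  B2 = {b, d, f}  B3 = {a, b, f}  B4 = {a, b, c}  B5 = {b, c, g}
Tree: B1–B2, B2–B3, B3–B4, B4–B5

The largest bag has 3 vertices, giving width 2; this decomposition certifies tw(G) ≤ 2. For the lower bound, G contains the cycle b–e–d–f–a–c–g–b, so G is not a forest; only forests have treewidth ≤ 1, hence tw(G) ≥ 2. Combining the bounds, tw(G) = 2.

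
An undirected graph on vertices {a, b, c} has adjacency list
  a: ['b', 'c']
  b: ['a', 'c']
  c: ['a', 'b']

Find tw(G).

A width-2 tree decomposition is:
Bags: B1 = {a, b, c}
Tree: (single bag)
With just one bag of size 3, the width is 3 − 1 = 2, so tw(G) ≤ 2. For the lower bound, the 3 vertices {a, b, c} are pairwise adjacent, and any tree decomposition puts a clique entirely inside one bag — forcing width ≥ 2. Hence tw(G) = 2 exactly.

2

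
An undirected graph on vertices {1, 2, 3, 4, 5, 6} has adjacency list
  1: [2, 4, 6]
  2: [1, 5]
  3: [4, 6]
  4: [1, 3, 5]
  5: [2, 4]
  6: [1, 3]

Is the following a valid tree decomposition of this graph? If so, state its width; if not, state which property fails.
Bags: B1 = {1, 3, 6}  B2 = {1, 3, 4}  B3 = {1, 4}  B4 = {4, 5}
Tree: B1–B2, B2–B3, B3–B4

A tree decomposition must satisfy three properties: every vertex lies in some bag; for every edge, both endpoints lie together in some bag; and for every vertex, the bags containing it form a connected subtree. Here vertex 2 appears in no bag, so the decomposition is invalid.

No — vertex 2 appears in no bag.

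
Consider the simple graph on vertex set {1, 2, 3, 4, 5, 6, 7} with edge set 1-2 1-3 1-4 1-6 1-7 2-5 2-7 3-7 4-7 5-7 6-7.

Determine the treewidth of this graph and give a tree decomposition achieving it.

Treewidth 2.
One such decomposition:
Bags: B1 = {1, 3, 7}  B2 = {1, 2, 7}  B3 = {2, 5, 7}  B4 = {1, 6, 7}  B5 = {1, 4, 7}
Tree: B1–B2, B2–B3, B1–B4, B1–B5

The largest bag has 3 vertices, giving width 2; this decomposition certifies tw(G) ≤ 2. Conversely, {1, 2, 7} is a clique of size 3, and the vertices of any clique must share a bag in every tree decomposition; so some bag has ≥ 3 vertices and tw(G) ≥ 2. Hence tw(G) = 2 exactly.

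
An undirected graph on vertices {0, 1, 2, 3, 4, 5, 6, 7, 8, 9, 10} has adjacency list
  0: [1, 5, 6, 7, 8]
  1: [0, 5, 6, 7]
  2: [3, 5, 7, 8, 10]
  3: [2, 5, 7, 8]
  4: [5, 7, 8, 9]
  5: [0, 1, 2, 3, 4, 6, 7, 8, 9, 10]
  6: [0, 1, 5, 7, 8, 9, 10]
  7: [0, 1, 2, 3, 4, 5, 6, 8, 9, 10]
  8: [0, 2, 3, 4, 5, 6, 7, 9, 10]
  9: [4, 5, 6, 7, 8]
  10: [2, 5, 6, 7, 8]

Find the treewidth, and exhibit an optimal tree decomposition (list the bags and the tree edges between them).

Treewidth 4.
One such decomposition:
Bags: B1 = {2, 5, 7, 8, 10}  B2 = {5, 6, 7, 8, 10}  B3 = {0, 5, 6, 7, 8}  B4 = {5, 6, 7, 8, 9}  B5 = {4, 5, 7, 8, 9}  B6 = {2, 3, 5, 7, 8}  B7 = {0, 1, 5, 6, 7}
Tree: B1–B2, B2–B3, B2–B4, B4–B5, B1–B6, B3–B7

The largest bag has 5 vertices, giving width 4; this decomposition certifies tw(G) ≤ 4. For the lower bound, the 5 vertices {2, 5, 7, 8, 10} are pairwise adjacent, and any tree decomposition puts a clique entirely inside one bag — forcing width ≥ 4. Hence tw(G) = 4 exactly.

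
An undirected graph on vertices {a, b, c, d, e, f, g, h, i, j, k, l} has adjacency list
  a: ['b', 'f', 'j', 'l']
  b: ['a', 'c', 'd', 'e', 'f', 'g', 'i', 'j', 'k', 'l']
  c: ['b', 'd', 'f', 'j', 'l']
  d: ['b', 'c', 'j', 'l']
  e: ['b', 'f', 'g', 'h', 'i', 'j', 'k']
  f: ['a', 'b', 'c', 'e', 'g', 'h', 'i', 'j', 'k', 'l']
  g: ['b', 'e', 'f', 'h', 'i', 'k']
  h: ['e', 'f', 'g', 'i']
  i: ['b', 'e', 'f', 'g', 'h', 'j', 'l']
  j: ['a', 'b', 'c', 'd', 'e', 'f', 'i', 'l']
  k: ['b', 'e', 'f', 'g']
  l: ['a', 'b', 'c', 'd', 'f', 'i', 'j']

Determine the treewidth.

4

A width-4 tree decomposition is:
Bags: B1 = {b, e, f, i, j}  B2 = {b, e, f, g, i}  B3 = {b, f, i, j, l}  B4 = {a, b, f, j, l}  B5 = {b, c, f, j, l}  B6 = {e, f, g, h, i}  B7 = {b, e, f, g, k}  B8 = {b, c, d, j, l}
Tree: B1–B2, B1–B3, B3–B4, B4–B5, B2–B6, B2–B7, B5–B8
The largest bag has 5 vertices, giving width 4; this decomposition certifies tw(G) ≤ 4. For the lower bound, the 5 vertices {b, c, d, j, l} are pairwise adjacent, and any tree decomposition puts a clique entirely inside one bag — forcing width ≥ 4. Hence tw(G) = 4 exactly.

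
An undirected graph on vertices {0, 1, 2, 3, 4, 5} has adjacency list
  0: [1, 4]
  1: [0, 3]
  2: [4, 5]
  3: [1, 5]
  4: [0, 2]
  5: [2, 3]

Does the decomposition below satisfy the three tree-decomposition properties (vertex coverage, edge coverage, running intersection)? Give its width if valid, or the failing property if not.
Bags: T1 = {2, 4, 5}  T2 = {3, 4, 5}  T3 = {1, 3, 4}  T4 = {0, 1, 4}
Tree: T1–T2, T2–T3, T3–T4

Yes; width 2.

Every vertex of G appears in some bag (union = {0, 1, 2, 3, 4, 5}); every edge is covered by a bag; and for each vertex v the set of bags containing v is connected in the bag tree. The decomposition is therefore valid. The largest bag has 3 vertices, so the width is 2.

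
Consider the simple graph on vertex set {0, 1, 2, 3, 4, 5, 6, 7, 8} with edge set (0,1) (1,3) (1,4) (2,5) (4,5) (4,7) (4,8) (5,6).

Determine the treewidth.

1

A width-1 tree decomposition is:
Bags: B1 = {4, 5}  B2 = {1, 4}  B3 = {4, 8}  B4 = {2, 5}  B5 = {5, 6}  B6 = {1, 3}  B7 = {4, 7}  B8 = {0, 1}
Tree: B1–B2, B1–B3, B1–B4, B4–B5, B2–B6, B3–B7, B6–B8
Each bag holds 2 vertices, so the decomposition has width 1, which upper-bounds the treewidth. Since G has at least one edge (e.g. 5–4), it is not an edgeless graph, so tw(G) ≥ 1. The upper and lower bounds meet at 1, so that is the treewidth.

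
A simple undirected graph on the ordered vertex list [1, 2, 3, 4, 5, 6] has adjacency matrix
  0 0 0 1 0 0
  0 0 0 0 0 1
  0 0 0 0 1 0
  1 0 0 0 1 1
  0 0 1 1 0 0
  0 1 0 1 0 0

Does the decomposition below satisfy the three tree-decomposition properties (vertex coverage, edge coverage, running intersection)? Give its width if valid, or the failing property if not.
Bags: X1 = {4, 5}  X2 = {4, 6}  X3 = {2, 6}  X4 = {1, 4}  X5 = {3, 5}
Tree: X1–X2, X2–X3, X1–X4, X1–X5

Vertex coverage: the bags together contain {1, 2, 3, 4, 5, 6}, the full vertex set. Edge coverage: each edge of G has both endpoints in at least one bag. Running intersection: for every vertex, the bags containing it form a connected subtree. All three properties hold, so this is a valid tree decomposition of width max|bag| − 1 = 1, and hence tw(G) ≤ 1.

Yes; width 1.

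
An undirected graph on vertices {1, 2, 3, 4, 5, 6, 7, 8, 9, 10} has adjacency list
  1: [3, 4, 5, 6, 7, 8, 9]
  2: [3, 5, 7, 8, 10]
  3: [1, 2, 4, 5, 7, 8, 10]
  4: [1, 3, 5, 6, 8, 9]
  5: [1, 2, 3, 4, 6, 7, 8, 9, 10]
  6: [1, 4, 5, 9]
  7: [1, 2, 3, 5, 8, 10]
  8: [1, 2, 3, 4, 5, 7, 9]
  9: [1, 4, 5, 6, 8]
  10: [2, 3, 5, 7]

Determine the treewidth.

4

A width-4 tree decomposition is:
Bags: B1 = {2, 3, 5, 7, 8}  B2 = {1, 3, 5, 7, 8}  B3 = {1, 3, 4, 5, 8}  B4 = {1, 4, 5, 8, 9}  B5 = {1, 4, 5, 6, 9}  B6 = {2, 3, 5, 7, 10}
Tree: B1–B2, B2–B3, B3–B4, B4–B5, B1–B6
Each bag holds 5 vertices, so the decomposition has width 4, which upper-bounds the treewidth. For the lower bound, the 5 vertices {1, 4, 5, 8, 9} are pairwise adjacent, and any tree decomposition puts a clique entirely inside one bag — forcing width ≥ 4. Hence tw(G) = 4 exactly.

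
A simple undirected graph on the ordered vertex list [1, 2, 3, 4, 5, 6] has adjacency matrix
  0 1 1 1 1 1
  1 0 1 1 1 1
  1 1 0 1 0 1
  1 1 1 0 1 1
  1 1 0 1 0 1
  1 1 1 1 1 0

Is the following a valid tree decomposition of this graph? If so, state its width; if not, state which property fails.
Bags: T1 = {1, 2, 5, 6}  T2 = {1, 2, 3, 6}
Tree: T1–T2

No — vertex 4 appears in no bag.

A tree decomposition must satisfy three properties: every vertex lies in some bag; for every edge, both endpoints lie together in some bag; and for every vertex, the bags containing it form a connected subtree. Here vertex 4 appears in no bag, so the decomposition is invalid.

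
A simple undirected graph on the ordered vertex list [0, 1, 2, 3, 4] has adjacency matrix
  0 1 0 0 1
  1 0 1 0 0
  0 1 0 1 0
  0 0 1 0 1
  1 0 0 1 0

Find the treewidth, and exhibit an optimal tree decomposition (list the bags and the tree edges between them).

The largest bag has 3 vertices, giving width 2; this decomposition certifies tw(G) ≤ 2. For the lower bound, G contains the cycle 1–2–3–4–0–1, so G is not a forest; only forests have treewidth ≤ 1, hence tw(G) ≥ 2. Hence tw(G) = 2 exactly.

Treewidth 2.
One such decomposition:
Bags: B1 = {1, 2, 3}  B2 = {1, 3, 4}  B3 = {0, 1, 4}
Tree: B1–B2, B2–B3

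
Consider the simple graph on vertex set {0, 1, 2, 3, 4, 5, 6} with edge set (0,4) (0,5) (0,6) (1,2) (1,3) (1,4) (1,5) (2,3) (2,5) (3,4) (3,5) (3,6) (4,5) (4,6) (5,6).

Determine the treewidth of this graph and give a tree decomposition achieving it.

Each bag holds 4 vertices, so the decomposition has width 3, which upper-bounds the treewidth. Conversely, {0, 4, 5, 6} is a clique of size 4, and the vertices of any clique must share a bag in every tree decomposition; so some bag has ≥ 4 vertices and tw(G) ≥ 3. Hence tw(G) = 3 exactly.

Treewidth 3.
One such decomposition:
Bags: B1 = {1, 3, 4, 5}  B2 = {3, 4, 5, 6}  B3 = {1, 2, 3, 5}  B4 = {0, 4, 5, 6}
Tree: B1–B2, B1–B3, B2–B4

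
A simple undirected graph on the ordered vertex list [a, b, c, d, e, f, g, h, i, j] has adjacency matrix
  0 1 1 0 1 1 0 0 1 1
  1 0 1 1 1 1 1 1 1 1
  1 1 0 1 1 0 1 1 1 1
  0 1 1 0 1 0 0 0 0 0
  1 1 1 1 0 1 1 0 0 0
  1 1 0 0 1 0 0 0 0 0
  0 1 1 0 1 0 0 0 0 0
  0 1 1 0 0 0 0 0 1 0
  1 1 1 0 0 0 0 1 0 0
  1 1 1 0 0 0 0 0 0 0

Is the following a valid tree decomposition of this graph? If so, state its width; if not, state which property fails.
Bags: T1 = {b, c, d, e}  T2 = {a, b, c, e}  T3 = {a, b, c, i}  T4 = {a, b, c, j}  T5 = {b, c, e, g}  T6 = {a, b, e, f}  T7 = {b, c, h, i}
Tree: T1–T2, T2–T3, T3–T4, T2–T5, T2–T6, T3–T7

Every vertex of G appears in some bag (union = {a, b, c, d, e, f, g, h, i, j}); every edge is covered by a bag; and for each vertex v the set of bags containing v is connected in the bag tree. The decomposition is therefore valid. The largest bag has 4 vertices, so the width is 3.

Yes; width 3.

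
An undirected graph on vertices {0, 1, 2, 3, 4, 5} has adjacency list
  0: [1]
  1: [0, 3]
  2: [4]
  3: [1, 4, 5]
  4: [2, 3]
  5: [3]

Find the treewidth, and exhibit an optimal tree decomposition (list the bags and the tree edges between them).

Treewidth 1.
One such decomposition:
Bags: B1 = {2, 4}  B2 = {3, 4}  B3 = {1, 3}  B4 = {3, 5}  B5 = {0, 1}
Tree: B1–B2, B2–B3, B3–B4, B3–B5

Every bag has size at most 2, so the width is 2 − 1 = 1 and tw(G) ≤ 1. Since G has at least one edge (e.g. 2–4), it is not an edgeless graph, so tw(G) ≥ 1. Combining the bounds, tw(G) = 1.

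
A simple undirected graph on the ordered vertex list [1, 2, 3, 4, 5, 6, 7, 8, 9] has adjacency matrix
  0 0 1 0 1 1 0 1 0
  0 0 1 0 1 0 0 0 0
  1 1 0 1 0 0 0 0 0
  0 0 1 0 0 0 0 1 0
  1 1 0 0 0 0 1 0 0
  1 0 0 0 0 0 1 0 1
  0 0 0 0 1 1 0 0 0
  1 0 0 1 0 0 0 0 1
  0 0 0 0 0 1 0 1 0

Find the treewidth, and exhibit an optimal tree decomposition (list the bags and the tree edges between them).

Treewidth 3.
One optimal decomposition is:
Bags: B1 = {2, 5, 6, 7}  B2 = {1, 2, 5, 6}  B3 = {1, 2, 3, 6}  B4 = {1, 3, 6, 9}  B5 = {1, 3, 8, 9}  B6 = {3, 4, 8, 9}
Tree: B1–B2, B2–B3, B3–B4, B4–B5, B5–B6

The largest bag has 4 vertices, giving width 3; this decomposition certifies tw(G) ≤ 3. For the lower bound: the 4 vertex sets {2,5,7}, {6}, {1}, {3,4,8,9} are disjoint, each induces a connected subgraph, and every pair is joined by at least one edge of G. Contracting each set to a single vertex therefore yields K_{4} as a minor, and since treewidth is minor-monotone, tw(G) ≥ tw(K_{4}) = 3. The upper and lower bounds meet at 3, so that is the treewidth.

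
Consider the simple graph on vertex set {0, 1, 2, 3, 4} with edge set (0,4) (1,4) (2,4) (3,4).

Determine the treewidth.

1

A width-1 tree decomposition is:
Bags: B1 = {3, 4}  B2 = {1, 4}  B3 = {0, 4}  B4 = {2, 4}
Tree: B1–B2, B2–B3, B1–B4
Each bag holds 2 vertices, so the decomposition has width 1, which upper-bounds the treewidth. Any graph with an edge has treewidth ≥ 1, and G has the edge 4–3. Hence tw(G) = 1 exactly.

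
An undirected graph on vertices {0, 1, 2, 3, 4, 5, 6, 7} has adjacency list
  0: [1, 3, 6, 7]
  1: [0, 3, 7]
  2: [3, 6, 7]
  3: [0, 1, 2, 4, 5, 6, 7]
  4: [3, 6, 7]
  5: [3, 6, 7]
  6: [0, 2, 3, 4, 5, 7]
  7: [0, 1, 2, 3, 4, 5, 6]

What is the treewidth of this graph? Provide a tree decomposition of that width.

Treewidth 3.
One optimal decomposition is:
Bags: B1 = {0, 3, 6, 7}  B2 = {0, 1, 3, 7}  B3 = {2, 3, 6, 7}  B4 = {3, 4, 6, 7}  B5 = {3, 5, 6, 7}
Tree: B1–B2, B1–B3, B1–B4, B3–B5

The largest bag has 4 vertices, giving width 3; this decomposition certifies tw(G) ≤ 3. On the other hand G contains the 4-clique {0, 1, 3, 7}. A clique must lie in a single bag of any decomposition, so no decomposition can have width below 3. Hence tw(G) = 3 exactly.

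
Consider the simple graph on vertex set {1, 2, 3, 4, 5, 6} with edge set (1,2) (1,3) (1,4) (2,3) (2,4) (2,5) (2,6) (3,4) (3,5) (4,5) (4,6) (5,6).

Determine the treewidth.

A width-3 tree decomposition is:
Bags: B1 = {2, 3, 4, 5}  B2 = {1, 2, 3, 4}  B3 = {2, 4, 5, 6}
Tree: B1–B2, B1–B3
Every bag has size at most 4, so the width is 4 − 1 = 3 and tw(G) ≤ 3. Conversely, {1, 2, 3, 4} is a clique of size 4, and the vertices of any clique must share a bag in every tree decomposition; so some bag has ≥ 4 vertices and tw(G) ≥ 3. The upper and lower bounds meet at 3, so that is the treewidth.

3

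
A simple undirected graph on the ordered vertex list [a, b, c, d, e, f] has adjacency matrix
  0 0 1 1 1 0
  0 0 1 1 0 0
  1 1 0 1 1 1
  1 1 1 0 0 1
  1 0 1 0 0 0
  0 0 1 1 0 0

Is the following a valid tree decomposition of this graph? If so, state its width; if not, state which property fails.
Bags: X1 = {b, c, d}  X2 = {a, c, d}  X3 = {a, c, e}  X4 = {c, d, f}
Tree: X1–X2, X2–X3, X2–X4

Every vertex of G appears in some bag (union = {a, b, c, d, e, f}); every edge is covered by a bag; and for each vertex v the set of bags containing v is connected in the bag tree. The decomposition is therefore valid. The largest bag has 3 vertices, so the width is 2.

Yes; width 2.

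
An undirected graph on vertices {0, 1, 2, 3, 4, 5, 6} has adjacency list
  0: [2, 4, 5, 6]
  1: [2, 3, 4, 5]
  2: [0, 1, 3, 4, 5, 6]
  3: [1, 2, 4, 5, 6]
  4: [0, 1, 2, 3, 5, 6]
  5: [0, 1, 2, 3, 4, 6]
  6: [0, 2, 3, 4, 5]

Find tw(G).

A width-4 tree decomposition is:
Bags: B1 = {2, 3, 4, 5, 6}  B2 = {1, 2, 3, 4, 5}  B3 = {0, 2, 4, 5, 6}
Tree: B1–B2, B1–B3
Every bag has size at most 5, so the width is 5 − 1 = 4 and tw(G) ≤ 4. On the other hand G contains the 5-clique {0, 2, 4, 5, 6}. A clique must lie in a single bag of any decomposition, so no decomposition can have width below 4. The upper and lower bounds meet at 4, so that is the treewidth.

4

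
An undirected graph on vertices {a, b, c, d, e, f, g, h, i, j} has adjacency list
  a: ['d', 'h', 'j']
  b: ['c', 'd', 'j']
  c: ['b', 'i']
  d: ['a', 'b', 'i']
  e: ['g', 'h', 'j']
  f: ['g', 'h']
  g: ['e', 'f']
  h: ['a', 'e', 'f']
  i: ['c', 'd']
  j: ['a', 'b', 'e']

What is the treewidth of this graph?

2

A width-2 tree decomposition is:
Bags: B1 = {e, f, g}  B2 = {e, f, h}  B3 = {e, h, j}  B4 = {a, h, j}  B5 = {a, b, j}  B6 = {a, b, d}  B7 = {b, c, d}  B8 = {c, d, i}
Tree: B1–B2, B2–B3, B3–B4, B4–B5, B5–B6, B6–B7, B7–B8
Each bag holds 3 vertices, so the decomposition has width 2, which upper-bounds the treewidth. The edges g–f–h–e–g form a cycle, so G is not a tree and its treewidth is at least 2. Therefore the treewidth is 2.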